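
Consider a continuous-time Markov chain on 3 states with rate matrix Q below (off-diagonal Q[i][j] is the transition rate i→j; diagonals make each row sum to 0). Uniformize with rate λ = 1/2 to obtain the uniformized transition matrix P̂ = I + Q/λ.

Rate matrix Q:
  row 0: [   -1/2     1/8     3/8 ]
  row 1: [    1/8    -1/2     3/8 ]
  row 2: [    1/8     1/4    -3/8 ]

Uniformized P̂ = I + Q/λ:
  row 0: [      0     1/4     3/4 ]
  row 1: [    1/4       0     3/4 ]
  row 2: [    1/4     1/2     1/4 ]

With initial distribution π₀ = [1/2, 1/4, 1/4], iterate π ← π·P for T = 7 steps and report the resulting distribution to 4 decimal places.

t=0: π = [0.5000, 0.2500, 0.2500]
t=1: π = [0.1250, 0.2500, 0.6250]
t=2: π = [0.2188, 0.3438, 0.4375]
t=3: π = [0.1953, 0.2734, 0.5313]
t=4: π = [0.2012, 0.3145, 0.4844]
t=5: π = [0.1997, 0.2925, 0.5078]
t=6: π = [0.2001, 0.3038, 0.4961]
t=7: π = [0.2000, 0.2981, 0.5020]

π = [0.2000, 0.2981, 0.5020]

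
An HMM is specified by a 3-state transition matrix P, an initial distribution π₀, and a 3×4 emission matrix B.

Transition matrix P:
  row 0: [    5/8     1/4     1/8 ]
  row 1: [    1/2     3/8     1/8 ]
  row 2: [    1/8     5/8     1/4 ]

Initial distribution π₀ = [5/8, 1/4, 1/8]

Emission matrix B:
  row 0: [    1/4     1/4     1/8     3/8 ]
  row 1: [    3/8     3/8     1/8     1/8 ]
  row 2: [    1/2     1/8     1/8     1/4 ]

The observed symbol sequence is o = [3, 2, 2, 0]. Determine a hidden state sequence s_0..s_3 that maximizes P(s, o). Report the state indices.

path = [0, 0, 0, 0]

t=0: δ = [2.344e-01, 3.125e-02, 3.125e-02]  (obs o_0=3)
t=1: δ = [1.831e-02, 7.324e-03, 3.662e-03]  ψ = [0, 0, 0]  (obs o_1=2)
t=2: δ = [1.431e-03, 5.722e-04, 2.861e-04]  ψ = [0, 0, 0]  (obs o_2=2)
t=3: δ = [2.235e-04, 1.341e-04, 8.941e-05]  ψ = [0, 0, 0]  (obs o_3=0)
backtrack: best end state = 0; path = [0, 0, 0, 0]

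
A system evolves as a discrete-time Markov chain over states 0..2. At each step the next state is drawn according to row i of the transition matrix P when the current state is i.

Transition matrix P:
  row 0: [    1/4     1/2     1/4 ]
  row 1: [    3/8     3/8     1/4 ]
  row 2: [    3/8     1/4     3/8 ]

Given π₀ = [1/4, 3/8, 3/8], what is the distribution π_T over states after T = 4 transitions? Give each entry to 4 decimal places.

π = [0.3333, 0.3810, 0.2857]

t=0: π = [0.2500, 0.3750, 0.3750]
t=1: π = [0.3438, 0.3594, 0.2969]
t=2: π = [0.3320, 0.3809, 0.2871]
t=3: π = [0.3335, 0.3806, 0.2859]
t=4: π = [0.3333, 0.3810, 0.2857]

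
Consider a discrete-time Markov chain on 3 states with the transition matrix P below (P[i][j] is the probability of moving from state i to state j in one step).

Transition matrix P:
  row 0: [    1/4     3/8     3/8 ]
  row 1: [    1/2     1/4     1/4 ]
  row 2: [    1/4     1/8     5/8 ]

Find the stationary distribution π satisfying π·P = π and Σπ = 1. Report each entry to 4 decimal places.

Balance equations π_j = Σ_i π_i·P[i][j]:
  π_0 = 1/4·π_0 + 1/2·π_1 + 1/4·π_2
  π_1 = 3/8·π_0 + 1/4·π_1 + 1/8·π_2
  normalize: π_0 + π_1 + π_2 = 1
Solving the linear system gives exactly π = [4/13, 3/13, 6/13].

π = [0.3077, 0.2308, 0.4615]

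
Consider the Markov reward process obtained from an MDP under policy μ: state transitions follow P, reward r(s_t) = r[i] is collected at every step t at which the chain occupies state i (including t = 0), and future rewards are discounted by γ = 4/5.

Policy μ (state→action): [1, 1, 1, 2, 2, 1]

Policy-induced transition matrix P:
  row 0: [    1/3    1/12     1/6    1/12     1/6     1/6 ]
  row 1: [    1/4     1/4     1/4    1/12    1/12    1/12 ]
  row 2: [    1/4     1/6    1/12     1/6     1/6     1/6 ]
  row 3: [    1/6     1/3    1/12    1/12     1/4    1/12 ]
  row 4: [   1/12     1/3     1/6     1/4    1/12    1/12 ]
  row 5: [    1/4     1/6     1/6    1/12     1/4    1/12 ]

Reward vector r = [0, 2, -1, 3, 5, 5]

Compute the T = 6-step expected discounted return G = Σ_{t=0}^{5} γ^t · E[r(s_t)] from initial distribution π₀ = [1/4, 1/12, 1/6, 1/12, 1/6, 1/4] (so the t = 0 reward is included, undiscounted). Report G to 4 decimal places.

G = 7.7562

t=0: π = [0.2500, 0.0833, 0.1667, 0.0833, 0.1667, 0.2500], E[r] = 2.3333, γ^t·E[r] = 2.333333, running G = 2.333333
t=1: π = [0.2361, 0.1944, 0.1528, 0.1250, 0.1736, 0.1181], E[r] = 2.0694, γ^t·E[r] = 1.655556, running G = 3.988889
t=2: π = [0.2303, 0.2130, 0.1597, 0.1250, 0.1563, 0.1157], E[r] = 2.0012, γ^t·E[r] = 1.280741, running G = 5.269630
t=3: π = [0.2327, 0.2121, 0.1607, 0.1227, 0.1560, 0.1158], E[r] = 1.9905, γ^t·E[r] = 1.019160, running G = 6.288790
t=4: π = [0.2332, 0.2114, 0.1607, 0.1227, 0.1559, 0.1161], E[r] = 1.9902, γ^t·E[r] = 0.815167, running G = 7.103957
t=5: π = [0.2332, 0.2113, 0.1607, 0.1227, 0.1560, 0.1162], E[r] = 1.9906, γ^t·E[r] = 0.652292, running G = 7.756249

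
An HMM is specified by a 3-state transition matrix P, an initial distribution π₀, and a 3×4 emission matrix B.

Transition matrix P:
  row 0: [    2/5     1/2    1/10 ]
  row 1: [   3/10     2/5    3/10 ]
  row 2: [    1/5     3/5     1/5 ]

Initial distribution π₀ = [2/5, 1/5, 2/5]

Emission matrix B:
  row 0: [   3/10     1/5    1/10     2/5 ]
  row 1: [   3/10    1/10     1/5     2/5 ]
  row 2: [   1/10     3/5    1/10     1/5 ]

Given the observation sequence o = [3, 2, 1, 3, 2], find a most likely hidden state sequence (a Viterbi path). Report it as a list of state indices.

t=0: δ = [1.600e-01, 8.000e-02, 8.000e-02]  (obs o_0=3)
t=1: δ = [6.400e-03, 1.600e-02, 2.400e-03]  ψ = [0, 0, 1]  (obs o_1=2)
t=2: δ = [9.600e-04, 6.400e-04, 2.880e-03]  ψ = [1, 1, 1]  (obs o_2=1)
t=3: δ = [2.304e-04, 6.912e-04, 1.152e-04]  ψ = [2, 2, 2]  (obs o_3=3)
t=4: δ = [2.074e-05, 5.530e-05, 2.074e-05]  ψ = [1, 1, 1]  (obs o_4=2)
backtrack: best end state = 1; path = [0, 1, 2, 1, 1]

path = [0, 1, 2, 1, 1]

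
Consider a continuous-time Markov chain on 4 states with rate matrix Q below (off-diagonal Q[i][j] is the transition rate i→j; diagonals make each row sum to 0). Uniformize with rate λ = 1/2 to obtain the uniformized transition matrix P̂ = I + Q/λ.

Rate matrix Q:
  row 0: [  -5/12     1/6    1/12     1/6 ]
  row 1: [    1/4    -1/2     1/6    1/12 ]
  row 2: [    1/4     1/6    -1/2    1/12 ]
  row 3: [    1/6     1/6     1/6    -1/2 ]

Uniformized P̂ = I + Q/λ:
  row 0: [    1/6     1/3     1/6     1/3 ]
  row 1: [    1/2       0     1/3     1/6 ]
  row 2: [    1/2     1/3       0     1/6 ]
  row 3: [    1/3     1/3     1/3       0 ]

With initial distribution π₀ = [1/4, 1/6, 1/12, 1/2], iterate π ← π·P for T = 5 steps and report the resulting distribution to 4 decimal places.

t=0: π = [0.2500, 0.1667, 0.0833, 0.5000]
t=1: π = [0.3333, 0.2778, 0.2639, 0.1250]
t=2: π = [0.3681, 0.2407, 0.1898, 0.2014]
t=3: π = [0.3438, 0.2531, 0.2087, 0.1944]
t=4: π = [0.3530, 0.2490, 0.2065, 0.1916]
t=5: π = [0.3504, 0.2503, 0.2057, 0.1936]

π = [0.3504, 0.2503, 0.2057, 0.1936]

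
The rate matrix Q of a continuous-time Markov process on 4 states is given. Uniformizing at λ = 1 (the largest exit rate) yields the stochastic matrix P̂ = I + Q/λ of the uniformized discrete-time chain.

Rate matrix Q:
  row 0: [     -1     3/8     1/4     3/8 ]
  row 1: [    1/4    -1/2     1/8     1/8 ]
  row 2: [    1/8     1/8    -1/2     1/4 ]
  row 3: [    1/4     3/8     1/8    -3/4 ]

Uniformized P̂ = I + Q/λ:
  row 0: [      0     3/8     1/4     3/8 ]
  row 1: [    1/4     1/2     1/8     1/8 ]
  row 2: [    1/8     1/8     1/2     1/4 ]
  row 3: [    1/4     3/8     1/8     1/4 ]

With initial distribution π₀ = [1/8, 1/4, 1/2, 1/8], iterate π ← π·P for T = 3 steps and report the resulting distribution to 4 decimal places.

π = [0.1741, 0.3491, 0.2466, 0.2302]

t=0: π = [0.1250, 0.2500, 0.5000, 0.1250]
t=1: π = [0.1563, 0.2813, 0.3281, 0.2344]
t=2: π = [0.1699, 0.3281, 0.2676, 0.2344]
t=3: π = [0.1741, 0.3491, 0.2466, 0.2302]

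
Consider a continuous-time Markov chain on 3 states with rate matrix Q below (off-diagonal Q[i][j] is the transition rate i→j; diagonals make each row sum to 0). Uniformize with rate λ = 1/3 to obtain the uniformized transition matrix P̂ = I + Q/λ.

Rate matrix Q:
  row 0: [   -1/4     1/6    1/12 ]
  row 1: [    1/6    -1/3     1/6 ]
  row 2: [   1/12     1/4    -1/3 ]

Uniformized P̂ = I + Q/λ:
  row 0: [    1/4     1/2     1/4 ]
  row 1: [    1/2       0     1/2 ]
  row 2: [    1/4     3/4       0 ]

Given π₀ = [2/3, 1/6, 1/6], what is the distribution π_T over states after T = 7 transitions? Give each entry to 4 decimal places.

t=0: π = [0.6667, 0.1667, 0.1667]
t=1: π = [0.2917, 0.4583, 0.2500]
t=2: π = [0.3646, 0.3333, 0.3021]
t=3: π = [0.3333, 0.4089, 0.2578]
t=4: π = [0.3522, 0.3600, 0.2878]
t=5: π = [0.3400, 0.3919, 0.2681]
t=6: π = [0.3480, 0.3711, 0.2810]
t=7: π = [0.3428, 0.3847, 0.2725]

π = [0.3428, 0.3847, 0.2725]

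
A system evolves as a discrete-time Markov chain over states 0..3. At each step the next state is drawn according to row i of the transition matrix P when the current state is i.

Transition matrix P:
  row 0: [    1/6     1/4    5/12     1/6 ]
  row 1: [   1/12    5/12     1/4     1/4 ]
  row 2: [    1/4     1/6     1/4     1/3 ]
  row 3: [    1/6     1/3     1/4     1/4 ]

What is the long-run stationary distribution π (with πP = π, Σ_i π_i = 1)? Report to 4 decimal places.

π = [0.1649, 0.2982, 0.2775, 0.2594]

Balance equations π_j = Σ_i π_i·P[i][j]:
  π_0 = 1/6·π_0 + 1/12·π_1 + 1/4·π_2 + 1/6·π_3
  π_1 = 1/4·π_0 + 5/12·π_1 + 1/6·π_2 + 1/3·π_3
  π_2 = 5/12·π_0 + 1/4·π_1 + 1/4·π_2 + 1/4·π_3
  normalize: π_0 + π_1 + π_2 + π_3 = 1
Solving the linear system gives exactly π = [255/1546, 461/1546, 429/1546, 401/1546].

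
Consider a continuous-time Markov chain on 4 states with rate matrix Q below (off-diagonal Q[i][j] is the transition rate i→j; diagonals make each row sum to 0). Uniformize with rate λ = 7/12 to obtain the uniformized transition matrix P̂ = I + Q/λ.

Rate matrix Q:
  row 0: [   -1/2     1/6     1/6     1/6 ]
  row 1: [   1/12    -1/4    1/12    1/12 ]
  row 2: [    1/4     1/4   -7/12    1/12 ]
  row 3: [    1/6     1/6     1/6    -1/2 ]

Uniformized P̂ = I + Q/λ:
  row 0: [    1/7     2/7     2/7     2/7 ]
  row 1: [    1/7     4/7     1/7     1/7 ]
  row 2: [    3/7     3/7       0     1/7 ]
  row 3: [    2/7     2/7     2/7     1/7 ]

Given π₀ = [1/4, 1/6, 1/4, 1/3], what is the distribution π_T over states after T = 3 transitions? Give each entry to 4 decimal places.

π = [0.2196, 0.4308, 0.1749, 0.1747]

t=0: π = [0.2500, 0.1667, 0.2500, 0.3333]
t=1: π = [0.2619, 0.3690, 0.1905, 0.1786]
t=2: π = [0.2228, 0.4184, 0.1786, 0.1803]
t=3: π = [0.2196, 0.4308, 0.1749, 0.1747]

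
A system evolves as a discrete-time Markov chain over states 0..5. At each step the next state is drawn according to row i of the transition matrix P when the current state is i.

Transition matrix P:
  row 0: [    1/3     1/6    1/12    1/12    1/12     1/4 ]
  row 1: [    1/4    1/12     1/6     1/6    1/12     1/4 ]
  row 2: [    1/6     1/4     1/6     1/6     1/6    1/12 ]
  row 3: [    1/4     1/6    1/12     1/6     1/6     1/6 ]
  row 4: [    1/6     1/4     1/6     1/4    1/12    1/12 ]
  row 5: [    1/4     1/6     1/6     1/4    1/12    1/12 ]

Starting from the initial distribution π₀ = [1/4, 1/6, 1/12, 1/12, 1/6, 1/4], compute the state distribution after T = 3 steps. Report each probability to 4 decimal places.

t=0: π = [0.2500, 0.1667, 0.0833, 0.0833, 0.1667, 0.2500]
t=1: π = [0.2500, 0.1736, 0.1389, 0.1806, 0.0972, 0.1597]
t=2: π = [0.2512, 0.1719, 0.1308, 0.1672, 0.1100, 0.1690]
t=3: π = [0.2509, 0.1724, 0.1318, 0.1690, 0.1082, 0.1678]

π = [0.2509, 0.1724, 0.1318, 0.1690, 0.1082, 0.1678]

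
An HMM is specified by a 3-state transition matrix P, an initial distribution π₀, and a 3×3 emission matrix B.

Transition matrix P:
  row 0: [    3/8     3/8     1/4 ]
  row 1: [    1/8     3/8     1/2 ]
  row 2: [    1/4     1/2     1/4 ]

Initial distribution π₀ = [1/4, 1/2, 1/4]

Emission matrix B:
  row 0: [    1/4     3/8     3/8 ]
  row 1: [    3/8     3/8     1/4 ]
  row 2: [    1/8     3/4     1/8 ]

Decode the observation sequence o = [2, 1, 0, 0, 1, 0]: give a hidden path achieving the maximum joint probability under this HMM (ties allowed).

t=0: δ = [9.375e-02, 1.250e-01, 3.125e-02]  (obs o_0=2)
t=1: δ = [1.318e-02, 1.758e-02, 4.688e-02]  ψ = [0, 1, 1]  (obs o_1=1)
t=2: δ = [2.930e-03, 8.789e-03, 1.465e-03]  ψ = [2, 2, 2]  (obs o_2=0)
t=3: δ = [2.747e-04, 1.236e-03, 5.493e-04]  ψ = [0, 1, 1]  (obs o_3=0)
t=4: δ = [5.794e-05, 1.738e-04, 4.635e-04]  ψ = [1, 1, 1]  (obs o_4=1)
t=5: δ = [2.897e-05, 8.690e-05, 1.448e-05]  ψ = [2, 2, 2]  (obs o_5=0)
backtrack: best end state = 1; path = [1, 2, 1, 1, 2, 1]

path = [1, 2, 1, 1, 2, 1]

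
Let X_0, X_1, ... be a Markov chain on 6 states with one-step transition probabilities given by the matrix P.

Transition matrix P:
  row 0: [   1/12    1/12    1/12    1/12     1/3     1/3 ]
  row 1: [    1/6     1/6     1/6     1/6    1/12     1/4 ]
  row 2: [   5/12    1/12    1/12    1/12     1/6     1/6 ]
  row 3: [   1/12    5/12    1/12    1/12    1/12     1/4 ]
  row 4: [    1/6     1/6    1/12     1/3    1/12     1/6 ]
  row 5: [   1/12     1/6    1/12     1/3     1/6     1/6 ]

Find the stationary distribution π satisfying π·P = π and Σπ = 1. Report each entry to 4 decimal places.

π = [0.1449, 0.1943, 0.0995, 0.1919, 0.1464, 0.2230]

Balance equations π_j = Σ_i π_i·P[i][j]:
  π_0 = 1/12·π_0 + 1/6·π_1 + 5/12·π_2 + 1/12·π_3 + 1/6·π_4 + 1/12·π_5
  π_1 = 1/12·π_0 + 1/6·π_1 + 1/12·π_2 + 5/12·π_3 + 1/6·π_4 + 1/6·π_5
  π_2 = 1/12·π_0 + 1/6·π_1 + 1/12·π_2 + 1/12·π_3 + 1/12·π_4 + 1/12·π_5
  π_3 = 1/12·π_0 + 1/6·π_1 + 1/12·π_2 + 1/12·π_3 + 1/3·π_4 + 1/3·π_5
  π_4 = 1/3·π_0 + 1/12·π_1 + 1/6·π_2 + 1/12·π_3 + 1/12·π_4 + 1/6·π_5
  normalize: π_0 + π_1 + π_2 + π_3 + π_4 + π_5 = 1
Solving the linear system gives exactly π = [4247/29310, 949/4885, 2917/29310, 2812/14655, 2146/14655, 3268/14655].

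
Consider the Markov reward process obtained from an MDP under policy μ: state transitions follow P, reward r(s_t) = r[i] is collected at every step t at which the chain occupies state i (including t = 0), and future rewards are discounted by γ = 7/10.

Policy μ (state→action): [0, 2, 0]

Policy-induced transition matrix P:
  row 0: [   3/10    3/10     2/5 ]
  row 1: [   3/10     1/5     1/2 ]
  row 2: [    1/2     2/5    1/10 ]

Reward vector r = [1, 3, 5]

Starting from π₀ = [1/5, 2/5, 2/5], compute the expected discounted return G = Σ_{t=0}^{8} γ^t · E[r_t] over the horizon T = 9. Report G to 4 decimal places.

G = 9.8111

t=0: π = [0.2000, 0.4000, 0.4000], E[r] = 3.4000, γ^t·E[r] = 3.400000, running G = 3.400000
t=1: π = [0.3800, 0.3000, 0.3200], E[r] = 2.8800, γ^t·E[r] = 2.016000, running G = 5.416000
t=2: π = [0.3640, 0.3020, 0.3340], E[r] = 2.9400, γ^t·E[r] = 1.440600, running G = 6.856600
t=3: π = [0.3668, 0.3032, 0.3300], E[r] = 2.9264, γ^t·E[r] = 1.003755, running G = 7.860355
t=4: π = [0.3660, 0.3027, 0.3313], E[r] = 2.9306, γ^t·E[r] = 0.703647, running G = 8.564002
t=5: π = [0.3663, 0.3029, 0.3309], E[r] = 2.9292, γ^t·E[r] = 0.492313, running G = 9.056315
t=6: π = [0.3662, 0.3028, 0.3310], E[r] = 2.9297, γ^t·E[r] = 0.344676, running G = 9.400992
t=7: π = [0.3662, 0.3028, 0.3310], E[r] = 2.9295, γ^t·E[r] = 0.241260, running G = 9.642251
t=8: π = [0.3662, 0.3028, 0.3310], E[r] = 2.9296, γ^t·E[r] = 0.168885, running G = 9.811137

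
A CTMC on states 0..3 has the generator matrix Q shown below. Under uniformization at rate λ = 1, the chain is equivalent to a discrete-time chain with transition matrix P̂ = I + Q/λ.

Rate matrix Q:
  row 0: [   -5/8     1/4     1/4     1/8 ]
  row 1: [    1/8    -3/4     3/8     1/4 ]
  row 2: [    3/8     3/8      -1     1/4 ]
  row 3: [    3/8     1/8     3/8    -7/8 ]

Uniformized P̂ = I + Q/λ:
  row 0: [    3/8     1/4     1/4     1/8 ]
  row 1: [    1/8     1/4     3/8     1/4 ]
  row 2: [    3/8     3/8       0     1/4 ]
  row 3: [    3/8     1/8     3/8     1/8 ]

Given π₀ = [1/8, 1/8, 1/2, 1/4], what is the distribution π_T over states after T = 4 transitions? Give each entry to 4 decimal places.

t=0: π = [0.1250, 0.1250, 0.5000, 0.2500]
t=1: π = [0.3438, 0.2813, 0.1719, 0.2031]
t=2: π = [0.3047, 0.2461, 0.2676, 0.1816]
t=3: π = [0.3135, 0.2607, 0.2366, 0.1892]
t=4: π = [0.3098, 0.2559, 0.2471, 0.1872]

π = [0.3098, 0.2559, 0.2471, 0.1872]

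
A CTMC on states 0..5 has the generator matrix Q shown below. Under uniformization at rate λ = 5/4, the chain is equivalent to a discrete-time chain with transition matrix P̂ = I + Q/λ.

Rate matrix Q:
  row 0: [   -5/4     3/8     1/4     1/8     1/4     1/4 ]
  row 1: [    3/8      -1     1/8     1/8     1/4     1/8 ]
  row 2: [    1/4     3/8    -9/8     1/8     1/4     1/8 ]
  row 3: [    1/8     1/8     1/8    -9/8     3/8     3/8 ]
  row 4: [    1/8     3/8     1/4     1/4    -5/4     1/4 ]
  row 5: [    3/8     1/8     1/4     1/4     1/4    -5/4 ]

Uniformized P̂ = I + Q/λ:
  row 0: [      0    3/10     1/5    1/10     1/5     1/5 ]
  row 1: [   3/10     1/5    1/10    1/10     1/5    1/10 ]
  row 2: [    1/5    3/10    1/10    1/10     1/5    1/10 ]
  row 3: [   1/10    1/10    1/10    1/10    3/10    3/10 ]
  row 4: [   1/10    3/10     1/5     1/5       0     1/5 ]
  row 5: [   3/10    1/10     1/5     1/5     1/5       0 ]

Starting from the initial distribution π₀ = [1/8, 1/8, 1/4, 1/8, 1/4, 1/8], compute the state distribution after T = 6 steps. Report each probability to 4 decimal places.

π = [0.1716, 0.2219, 0.1496, 0.1325, 0.1777, 0.1467]

t=0: π = [0.1250, 0.1250, 0.2500, 0.1250, 0.2500, 0.1250]
t=1: π = [0.1625, 0.2375, 0.1500, 0.1375, 0.1625, 0.1500]
t=2: π = [0.1763, 0.2188, 0.1475, 0.1313, 0.1813, 0.1450]
t=3: π = [0.1699, 0.2229, 0.1503, 0.1326, 0.1769, 0.1475]
t=4: π = [0.1721, 0.2217, 0.1494, 0.1324, 0.1779, 0.1465]
t=5: π = [0.1714, 0.2221, 0.1496, 0.1324, 0.1777, 0.1468]
t=6: π = [0.1716, 0.2219, 0.1496, 0.1325, 0.1777, 0.1467]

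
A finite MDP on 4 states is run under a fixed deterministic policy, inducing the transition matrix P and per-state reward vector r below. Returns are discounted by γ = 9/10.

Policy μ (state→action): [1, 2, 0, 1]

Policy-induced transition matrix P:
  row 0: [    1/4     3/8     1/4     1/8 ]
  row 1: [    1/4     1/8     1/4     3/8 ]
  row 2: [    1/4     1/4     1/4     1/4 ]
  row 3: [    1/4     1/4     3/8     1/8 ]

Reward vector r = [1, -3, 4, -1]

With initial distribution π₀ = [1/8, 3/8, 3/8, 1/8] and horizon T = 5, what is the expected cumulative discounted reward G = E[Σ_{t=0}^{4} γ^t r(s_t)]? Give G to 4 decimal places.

G = 1.5929

t=0: π = [0.1250, 0.3750, 0.3750, 0.1250], E[r] = 0.3750, γ^t·E[r] = 0.375000, running G = 0.375000
t=1: π = [0.2500, 0.2188, 0.2656, 0.2656], E[r] = 0.3906, γ^t·E[r] = 0.351563, running G = 0.726563
t=2: π = [0.2500, 0.2539, 0.2832, 0.2129], E[r] = 0.4082, γ^t·E[r] = 0.330645, running G = 1.057207
t=3: π = [0.2500, 0.2495, 0.2766, 0.2239], E[r] = 0.3840, γ^t·E[r] = 0.279960, running G = 1.337167
t=4: π = [0.2500, 0.2501, 0.2780, 0.2220], E[r] = 0.3898, γ^t·E[r] = 0.255748, running G = 1.592916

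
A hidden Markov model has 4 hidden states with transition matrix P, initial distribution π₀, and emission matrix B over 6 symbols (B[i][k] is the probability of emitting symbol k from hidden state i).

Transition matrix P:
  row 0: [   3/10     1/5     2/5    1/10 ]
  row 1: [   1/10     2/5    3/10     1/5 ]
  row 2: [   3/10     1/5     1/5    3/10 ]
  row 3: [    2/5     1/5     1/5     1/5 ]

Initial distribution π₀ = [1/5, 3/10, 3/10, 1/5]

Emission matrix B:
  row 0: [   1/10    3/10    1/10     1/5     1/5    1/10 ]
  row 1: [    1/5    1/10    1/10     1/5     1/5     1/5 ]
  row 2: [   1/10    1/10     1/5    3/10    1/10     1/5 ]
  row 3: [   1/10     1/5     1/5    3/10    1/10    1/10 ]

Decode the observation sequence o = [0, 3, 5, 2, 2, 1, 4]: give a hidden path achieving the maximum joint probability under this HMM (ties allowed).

path = [1, 1, 1, 2, 3, 0, 0]

t=0: δ = [2.000e-02, 6.000e-02, 3.000e-02, 2.000e-02]  (obs o_0=0)
t=1: δ = [1.800e-03, 4.800e-03, 5.400e-03, 3.600e-03]  ψ = [2, 1, 1, 1]  (obs o_1=3)
t=2: δ = [1.620e-04, 3.840e-04, 2.880e-04, 1.620e-04]  ψ = [2, 1, 1, 2]  (obs o_2=5)
t=3: δ = [8.640e-06, 1.536e-05, 2.304e-05, 1.728e-05]  ψ = [2, 1, 1, 2]  (obs o_3=2)
t=4: δ = [6.912e-07, 6.144e-07, 9.216e-07, 1.382e-06]  ψ = [2, 1, 1, 2]  (obs o_4=2)
t=5: δ = [1.659e-07, 2.765e-08, 2.765e-08, 5.530e-08]  ψ = [3, 3, 0, 2]  (obs o_5=1)
t=6: δ = [9.953e-09, 6.636e-09, 6.636e-09, 1.659e-09]  ψ = [0, 0, 0, 0]  (obs o_6=4)
backtrack: best end state = 0; path = [1, 1, 1, 2, 3, 0, 0]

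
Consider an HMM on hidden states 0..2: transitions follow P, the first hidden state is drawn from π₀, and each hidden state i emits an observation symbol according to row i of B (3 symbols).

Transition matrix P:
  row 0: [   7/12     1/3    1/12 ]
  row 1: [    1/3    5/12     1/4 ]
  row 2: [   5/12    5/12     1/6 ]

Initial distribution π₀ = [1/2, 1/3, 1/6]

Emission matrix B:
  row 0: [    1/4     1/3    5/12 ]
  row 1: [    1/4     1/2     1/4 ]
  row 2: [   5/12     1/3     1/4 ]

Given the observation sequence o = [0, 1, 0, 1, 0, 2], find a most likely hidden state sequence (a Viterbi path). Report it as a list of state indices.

path = [0, 0, 0, 0, 0, 0]

t=0: δ = [1.250e-01, 8.333e-02, 6.944e-02]  (obs o_0=0)
t=1: δ = [2.431e-02, 2.083e-02, 6.944e-03]  ψ = [0, 0, 1]  (obs o_1=1)
t=2: δ = [3.545e-03, 2.170e-03, 2.170e-03]  ψ = [0, 1, 1]  (obs o_2=0)
t=3: δ = [6.892e-04, 5.908e-04, 1.808e-04]  ψ = [0, 0, 1]  (obs o_3=1)
t=4: δ = [1.005e-04, 6.154e-05, 6.154e-05]  ψ = [0, 1, 1]  (obs o_4=0)
t=5: δ = [2.443e-05, 8.376e-06, 3.846e-06]  ψ = [0, 0, 1]  (obs o_5=2)
backtrack: best end state = 0; path = [0, 0, 0, 0, 0, 0]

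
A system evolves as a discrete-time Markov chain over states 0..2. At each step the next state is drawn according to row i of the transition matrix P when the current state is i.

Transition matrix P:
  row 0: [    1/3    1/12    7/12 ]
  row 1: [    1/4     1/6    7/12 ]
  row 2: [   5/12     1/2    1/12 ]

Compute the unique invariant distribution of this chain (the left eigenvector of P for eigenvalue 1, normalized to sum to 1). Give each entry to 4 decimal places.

Balance equations π_j = Σ_i π_i·P[i][j]:
  π_0 = 1/3·π_0 + 1/4·π_1 + 5/12·π_2
  π_1 = 1/12·π_0 + 1/6·π_1 + 1/2·π_2
  normalize: π_0 + π_1 + π_2 = 1
Solving the linear system gives exactly π = [34/99, 53/198, 7/18].

π = [0.3434, 0.2677, 0.3889]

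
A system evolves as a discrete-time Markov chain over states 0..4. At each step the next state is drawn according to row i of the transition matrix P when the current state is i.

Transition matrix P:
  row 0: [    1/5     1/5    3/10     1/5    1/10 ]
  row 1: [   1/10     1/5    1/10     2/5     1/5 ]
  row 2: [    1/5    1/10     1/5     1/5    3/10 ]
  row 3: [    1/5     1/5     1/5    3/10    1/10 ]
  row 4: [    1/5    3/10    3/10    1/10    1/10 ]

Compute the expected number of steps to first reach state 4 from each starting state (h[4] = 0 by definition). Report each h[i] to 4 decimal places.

First-step conditioning: h[4] = 0; for i ≠ 4, h[i] = 1 + Σ_k P[i][k]·h[k].
  h[0] = 1 + 1/5·h[0] + 1/5·h[1] + 3/10·h[2] + 1/5·h[3]
  h[1] = 1 + 1/10·h[0] + 1/5·h[1] + 1/10·h[2] + 2/5·h[3]
  h[2] = 1 + 1/5·h[0] + 1/10·h[1] + 1/5·h[2] + 1/5·h[3]
  h[3] = 1 + 1/5·h[0] + 1/5·h[1] + 1/5·h[2] + 3/10·h[3]
Solving the 4×4 linear system over states ≠ 4 gives exactly h = [9700/1563, 9110/1563, 7990/1563, 9890/1563, 0] (h[4] = 0 is the target).

h = [6.2060, 5.8285, 5.1120, 6.3276, 0.0000]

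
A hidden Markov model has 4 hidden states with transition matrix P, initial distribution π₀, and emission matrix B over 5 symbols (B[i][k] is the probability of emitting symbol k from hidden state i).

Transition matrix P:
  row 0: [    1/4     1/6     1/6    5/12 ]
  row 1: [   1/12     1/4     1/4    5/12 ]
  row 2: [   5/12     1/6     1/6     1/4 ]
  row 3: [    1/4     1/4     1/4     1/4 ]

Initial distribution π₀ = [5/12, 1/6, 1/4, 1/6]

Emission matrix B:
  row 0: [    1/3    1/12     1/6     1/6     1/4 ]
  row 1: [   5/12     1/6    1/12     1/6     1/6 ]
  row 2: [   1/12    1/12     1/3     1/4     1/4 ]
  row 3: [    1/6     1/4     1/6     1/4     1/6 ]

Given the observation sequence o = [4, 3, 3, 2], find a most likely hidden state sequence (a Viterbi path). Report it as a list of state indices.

path = [0, 3, 3, 2]

t=0: δ = [1.042e-01, 2.778e-02, 6.250e-02, 2.778e-02]  (obs o_0=4)
t=1: δ = [4.340e-03, 2.894e-03, 4.340e-03, 1.085e-02]  ψ = [0, 0, 0, 0]  (obs o_1=3)
t=2: δ = [4.521e-04, 4.521e-04, 6.782e-04, 6.782e-04]  ψ = [3, 3, 3, 3]  (obs o_2=3)
t=3: δ = [4.710e-05, 1.413e-05, 5.651e-05, 3.140e-05]  ψ = [2, 3, 3, 0]  (obs o_3=2)
backtrack: best end state = 2; path = [0, 3, 3, 2]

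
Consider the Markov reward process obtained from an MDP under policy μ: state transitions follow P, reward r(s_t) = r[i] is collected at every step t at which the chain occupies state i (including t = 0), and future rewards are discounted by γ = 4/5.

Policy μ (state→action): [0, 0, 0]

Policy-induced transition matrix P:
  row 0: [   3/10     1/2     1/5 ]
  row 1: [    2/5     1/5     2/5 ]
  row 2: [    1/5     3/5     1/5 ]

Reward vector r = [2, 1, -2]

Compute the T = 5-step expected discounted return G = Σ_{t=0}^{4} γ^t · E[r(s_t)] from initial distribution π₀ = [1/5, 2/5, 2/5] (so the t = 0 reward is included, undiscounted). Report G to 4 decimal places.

G = 1.0963

t=0: π = [0.2000, 0.4000, 0.4000], E[r] = 0.0000, γ^t·E[r] = 0.000000, running G = 0.000000
t=1: π = [0.3000, 0.4200, 0.2800], E[r] = 0.4600, γ^t·E[r] = 0.368000, running G = 0.368000
t=2: π = [0.3140, 0.4020, 0.2840], E[r] = 0.4620, γ^t·E[r] = 0.295680, running G = 0.663680
t=3: π = [0.3118, 0.4078, 0.2804], E[r] = 0.4706, γ^t·E[r] = 0.240947, running G = 0.904627
t=4: π = [0.3127, 0.4057, 0.2816], E[r] = 0.4681, γ^t·E[r] = 0.191717, running G = 1.096345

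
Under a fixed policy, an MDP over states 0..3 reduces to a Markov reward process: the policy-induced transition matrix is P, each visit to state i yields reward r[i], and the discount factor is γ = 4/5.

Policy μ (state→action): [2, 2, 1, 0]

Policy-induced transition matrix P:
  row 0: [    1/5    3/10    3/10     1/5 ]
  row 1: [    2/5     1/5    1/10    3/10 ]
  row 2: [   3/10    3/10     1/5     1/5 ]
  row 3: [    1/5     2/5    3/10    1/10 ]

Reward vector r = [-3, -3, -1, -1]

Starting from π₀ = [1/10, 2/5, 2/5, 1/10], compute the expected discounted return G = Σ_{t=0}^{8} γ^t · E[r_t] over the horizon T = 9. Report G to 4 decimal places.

t=0: π = [0.1000, 0.4000, 0.4000, 0.1000], E[r] = -2.0000, γ^t·E[r] = -2.000000, running G = -2.000000
t=1: π = [0.3200, 0.2700, 0.1800, 0.2300], E[r] = -2.1800, γ^t·E[r] = -1.744000, running G = -3.744000
t=2: π = [0.2720, 0.2960, 0.2280, 0.2040], E[r] = -2.1360, γ^t·E[r] = -1.367040, running G = -5.111040
t=3: π = [0.2820, 0.2908, 0.2180, 0.2092], E[r] = -2.1456, γ^t·E[r] = -1.098547, running G = -6.209587
t=4: π = [0.2800, 0.2918, 0.2200, 0.2082], E[r] = -2.1436, γ^t·E[r] = -0.878019, running G = -7.087606
t=5: π = [0.2804, 0.2916, 0.2196, 0.2084], E[r] = -2.1440, γ^t·E[r] = -0.702549, running G = -7.790154
t=6: π = [0.2803, 0.2917, 0.2197, 0.2083], E[r] = -2.1439, γ^t·E[r] = -0.562017, running G = -8.352172
t=7: π = [0.2803, 0.2917, 0.2197, 0.2083], E[r] = -2.1439, γ^t·E[r] = -0.449617, running G = -8.801789
t=8: π = [0.2803, 0.2917, 0.2197, 0.2083], E[r] = -2.1439, γ^t·E[r] = -0.359693, running G = -9.161482

G = -9.1615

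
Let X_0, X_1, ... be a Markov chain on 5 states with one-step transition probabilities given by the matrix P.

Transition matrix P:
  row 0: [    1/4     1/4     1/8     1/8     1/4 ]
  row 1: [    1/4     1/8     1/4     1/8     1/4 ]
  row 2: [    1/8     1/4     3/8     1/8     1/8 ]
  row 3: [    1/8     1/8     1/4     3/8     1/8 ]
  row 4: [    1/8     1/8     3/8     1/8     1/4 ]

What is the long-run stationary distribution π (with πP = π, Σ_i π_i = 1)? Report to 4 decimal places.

π = [0.1689, 0.1823, 0.2892, 0.1667, 0.1930]

Balance equations π_j = Σ_i π_i·P[i][j]:
  π_0 = 1/4·π_0 + 1/4·π_1 + 1/8·π_2 + 1/8·π_3 + 1/8·π_4
  π_1 = 1/4·π_0 + 1/8·π_1 + 1/4·π_2 + 1/8·π_3 + 1/8·π_4
  π_2 = 1/8·π_0 + 1/4·π_1 + 3/8·π_2 + 1/4·π_3 + 3/8·π_4
  π_3 = 1/8·π_0 + 1/8·π_1 + 1/8·π_2 + 3/8·π_3 + 1/8·π_4
  normalize: π_0 + π_1 + π_2 + π_3 + π_4 = 1
Solving the linear system gives exactly π = [455/2694, 491/2694, 779/2694, 1/6, 260/1347].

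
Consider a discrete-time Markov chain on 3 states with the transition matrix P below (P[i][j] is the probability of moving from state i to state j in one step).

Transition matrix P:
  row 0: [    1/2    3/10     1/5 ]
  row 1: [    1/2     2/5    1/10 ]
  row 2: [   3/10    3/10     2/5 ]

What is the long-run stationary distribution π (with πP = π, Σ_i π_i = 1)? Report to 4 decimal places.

Balance equations π_j = Σ_i π_i·P[i][j]:
  π_0 = 1/2·π_0 + 1/2·π_1 + 3/10·π_2
  π_1 = 3/10·π_0 + 2/5·π_1 + 3/10·π_2
  normalize: π_0 + π_1 + π_2 = 1
Solving the linear system gives exactly π = [11/24, 1/3, 5/24].

π = [0.4583, 0.3333, 0.2083]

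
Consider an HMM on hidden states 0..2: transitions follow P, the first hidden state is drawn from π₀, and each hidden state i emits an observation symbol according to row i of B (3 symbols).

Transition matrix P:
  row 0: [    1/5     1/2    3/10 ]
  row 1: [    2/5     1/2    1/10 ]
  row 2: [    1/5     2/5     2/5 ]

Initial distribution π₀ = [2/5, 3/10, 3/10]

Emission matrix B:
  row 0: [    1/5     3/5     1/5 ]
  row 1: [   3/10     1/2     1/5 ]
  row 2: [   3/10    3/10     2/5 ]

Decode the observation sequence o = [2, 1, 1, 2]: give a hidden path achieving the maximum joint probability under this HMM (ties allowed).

t=0: δ = [8.000e-02, 6.000e-02, 1.200e-01]  (obs o_0=2)
t=1: δ = [1.440e-02, 2.400e-02, 1.440e-02]  ψ = [1, 2, 2]  (obs o_1=1)
t=2: δ = [5.760e-03, 6.000e-03, 1.728e-03]  ψ = [1, 1, 2]  (obs o_2=1)
t=3: δ = [4.800e-04, 6.000e-04, 6.912e-04]  ψ = [1, 1, 0]  (obs o_3=2)
backtrack: best end state = 2; path = [2, 1, 0, 2]

path = [2, 1, 0, 2]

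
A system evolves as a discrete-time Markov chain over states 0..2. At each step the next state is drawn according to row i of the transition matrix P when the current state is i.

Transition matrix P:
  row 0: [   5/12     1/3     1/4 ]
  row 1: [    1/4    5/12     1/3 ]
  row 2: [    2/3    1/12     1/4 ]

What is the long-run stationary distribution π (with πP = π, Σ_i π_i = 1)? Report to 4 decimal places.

π = [0.4370, 0.2889, 0.2741]

Balance equations π_j = Σ_i π_i·P[i][j]:
  π_0 = 5/12·π_0 + 1/4·π_1 + 2/3·π_2
  π_1 = 1/3·π_0 + 5/12·π_1 + 1/12·π_2
  normalize: π_0 + π_1 + π_2 = 1
Solving the linear system gives exactly π = [59/135, 13/45, 37/135].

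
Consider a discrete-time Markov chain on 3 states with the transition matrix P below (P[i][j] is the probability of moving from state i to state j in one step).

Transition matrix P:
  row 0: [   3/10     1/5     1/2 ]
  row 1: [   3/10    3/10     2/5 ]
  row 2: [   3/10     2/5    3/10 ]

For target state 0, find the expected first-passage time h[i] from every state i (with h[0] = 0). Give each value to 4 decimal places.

h = [0.0000, 3.3333, 3.3333]

First-step conditioning: h[0] = 0; for i ≠ 0, h[i] = 1 + Σ_k P[i][k]·h[k].
  h[1] = 1 + 3/10·h[1] + 2/5·h[2]
  h[2] = 1 + 2/5·h[1] + 3/10·h[2]
Solving the 2×2 linear system over states ≠ 0 gives exactly h = [0, 10/3, 10/3] (h[0] = 0 is the target).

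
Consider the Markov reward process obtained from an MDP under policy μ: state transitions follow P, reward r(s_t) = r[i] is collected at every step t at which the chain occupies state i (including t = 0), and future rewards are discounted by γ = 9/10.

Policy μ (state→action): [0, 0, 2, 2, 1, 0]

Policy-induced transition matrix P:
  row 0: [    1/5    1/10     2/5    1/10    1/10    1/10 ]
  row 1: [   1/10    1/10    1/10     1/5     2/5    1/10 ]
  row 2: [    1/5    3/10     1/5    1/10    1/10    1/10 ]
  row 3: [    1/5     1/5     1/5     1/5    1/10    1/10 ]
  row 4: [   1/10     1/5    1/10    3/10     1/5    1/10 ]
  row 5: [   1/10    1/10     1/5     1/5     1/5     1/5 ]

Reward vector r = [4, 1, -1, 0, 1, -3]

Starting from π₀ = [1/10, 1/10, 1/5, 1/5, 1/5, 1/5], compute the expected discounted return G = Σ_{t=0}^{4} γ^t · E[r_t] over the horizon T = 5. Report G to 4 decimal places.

G = 1.2263

t=0: π = [0.1000, 0.1000, 0.2000, 0.2000, 0.2000, 0.2000], E[r] = -0.1000, γ^t·E[r] = -0.100000, running G = -0.100000
t=1: π = [0.1500, 0.1800, 0.1900, 0.1900, 0.1700, 0.1200], E[r] = 0.4000, γ^t·E[r] = 0.360000, running G = 0.260000
t=2: π = [0.1530, 0.1740, 0.1950, 0.1830, 0.1830, 0.1120], E[r] = 0.4380, γ^t·E[r] = 0.354780, running G = 0.614780
t=3: π = [0.1531, 0.1756, 0.1949, 0.1835, 0.1817, 0.1112], E[r] = 0.4412, γ^t·E[r] = 0.321635, running G = 0.936415
t=4: π = [0.1532, 0.1755, 0.1949, 0.1834, 0.1820, 0.1111], E[r] = 0.4418, γ^t·E[r] = 0.289878, running G = 1.226293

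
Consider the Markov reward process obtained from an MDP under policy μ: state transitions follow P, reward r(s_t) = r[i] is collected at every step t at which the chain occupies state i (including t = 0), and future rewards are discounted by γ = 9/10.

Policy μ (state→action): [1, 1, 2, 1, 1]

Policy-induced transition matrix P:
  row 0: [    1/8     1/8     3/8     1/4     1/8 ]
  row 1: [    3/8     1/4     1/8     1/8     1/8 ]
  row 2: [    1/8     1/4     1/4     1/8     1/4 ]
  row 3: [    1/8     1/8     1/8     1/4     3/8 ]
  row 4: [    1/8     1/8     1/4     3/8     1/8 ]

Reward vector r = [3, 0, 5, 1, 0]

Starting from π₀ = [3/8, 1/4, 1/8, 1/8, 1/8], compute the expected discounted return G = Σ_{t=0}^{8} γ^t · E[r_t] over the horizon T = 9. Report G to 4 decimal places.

t=0: π = [0.3750, 0.2500, 0.1250, 0.1250, 0.1250], E[r] = 1.8750, γ^t·E[r] = 1.875000, running G = 1.875000
t=1: π = [0.1875, 0.1719, 0.2500, 0.2188, 0.1719], E[r] = 2.0313, γ^t·E[r] = 1.828125, running G = 3.703125
t=2: π = [0.1680, 0.1777, 0.2246, 0.2188, 0.2109], E[r] = 1.8457, γ^t·E[r] = 1.495020, running G = 5.198145
t=3: π = [0.1694, 0.1753, 0.2214, 0.2261, 0.2078], E[r] = 1.8416, γ^t·E[r] = 1.342492, running G = 6.540636
t=4: π = [0.1688, 0.1746, 0.2210, 0.2264, 0.2092], E[r] = 1.8379, γ^t·E[r] = 1.205840, running G = 7.746477
t=5: π = [0.1686, 0.1744, 0.2210, 0.2267, 0.2092], E[r] = 1.8376, γ^t·E[r] = 1.085056, running G = 8.831532
t=6: π = [0.1686, 0.1744, 0.2209, 0.2267, 0.2093], E[r] = 1.8372, γ^t·E[r] = 0.976389, running G = 9.807921
t=7: π = [0.1686, 0.1744, 0.2209, 0.2267, 0.2093], E[r] = 1.8372, γ^t·E[r] = 0.878739, running G = 10.686660
t=8: π = [0.1686, 0.1744, 0.2209, 0.2267, 0.2093], E[r] = 1.8372, γ^t·E[r] = 0.790859, running G = 11.477519

G = 11.4775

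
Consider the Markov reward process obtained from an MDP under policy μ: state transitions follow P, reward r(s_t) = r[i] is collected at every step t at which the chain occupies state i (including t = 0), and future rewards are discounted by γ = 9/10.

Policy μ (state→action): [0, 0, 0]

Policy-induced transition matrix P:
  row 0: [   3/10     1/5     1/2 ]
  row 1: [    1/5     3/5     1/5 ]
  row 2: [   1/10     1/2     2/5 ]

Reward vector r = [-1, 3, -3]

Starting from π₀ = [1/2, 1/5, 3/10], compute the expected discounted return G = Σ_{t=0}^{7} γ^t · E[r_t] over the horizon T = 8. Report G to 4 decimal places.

G = 0.0382

t=0: π = [0.5000, 0.2000, 0.3000], E[r] = -0.8000, γ^t·E[r] = -0.800000, running G = -0.800000
t=1: π = [0.2200, 0.3700, 0.4100], E[r] = -0.3400, γ^t·E[r] = -0.306000, running G = -1.106000
t=2: π = [0.1810, 0.4710, 0.3480], E[r] = 0.1880, γ^t·E[r] = 0.152280, running G = -0.953720
t=3: π = [0.1833, 0.4928, 0.3239], E[r] = 0.3234, γ^t·E[r] = 0.235759, running G = -0.717961
t=4: π = [0.1859, 0.4943, 0.3198], E[r] = 0.3376, γ^t·E[r] = 0.221512, running G = -0.496449
t=5: π = [0.1866, 0.4936, 0.3197], E[r] = 0.3351, γ^t·E[r] = 0.197883, running G = -0.298566
t=6: π = [0.1867, 0.4934, 0.3199], E[r] = 0.3337, γ^t·E[r] = 0.177317, running G = -0.121249
t=7: π = [0.1867, 0.4933, 0.3200], E[r] = 0.3333, γ^t·E[r] = 0.159436, running G = 0.038187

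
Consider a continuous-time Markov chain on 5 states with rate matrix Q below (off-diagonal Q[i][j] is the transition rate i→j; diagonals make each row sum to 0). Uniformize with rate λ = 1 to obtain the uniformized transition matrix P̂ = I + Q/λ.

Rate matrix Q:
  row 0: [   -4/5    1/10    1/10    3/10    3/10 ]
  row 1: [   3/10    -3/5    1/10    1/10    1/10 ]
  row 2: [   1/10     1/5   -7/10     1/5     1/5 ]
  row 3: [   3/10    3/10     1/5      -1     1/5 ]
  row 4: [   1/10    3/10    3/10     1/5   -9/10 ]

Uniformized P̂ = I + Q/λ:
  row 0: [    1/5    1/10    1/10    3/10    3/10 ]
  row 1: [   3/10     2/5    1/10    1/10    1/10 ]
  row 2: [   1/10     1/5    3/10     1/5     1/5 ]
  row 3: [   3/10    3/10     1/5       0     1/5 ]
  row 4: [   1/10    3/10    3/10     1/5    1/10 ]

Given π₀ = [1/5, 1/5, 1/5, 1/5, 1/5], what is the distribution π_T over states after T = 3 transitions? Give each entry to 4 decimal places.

t=0: π = [0.2000, 0.2000, 0.2000, 0.2000, 0.2000]
t=1: π = [0.2000, 0.2600, 0.2000, 0.1600, 0.1800]
t=2: π = [0.2040, 0.2660, 0.1920, 0.1620, 0.1760]
t=3: π = [0.2060, 0.2666, 0.1898, 0.1614, 0.1762]

π = [0.2060, 0.2666, 0.1898, 0.1614, 0.1762]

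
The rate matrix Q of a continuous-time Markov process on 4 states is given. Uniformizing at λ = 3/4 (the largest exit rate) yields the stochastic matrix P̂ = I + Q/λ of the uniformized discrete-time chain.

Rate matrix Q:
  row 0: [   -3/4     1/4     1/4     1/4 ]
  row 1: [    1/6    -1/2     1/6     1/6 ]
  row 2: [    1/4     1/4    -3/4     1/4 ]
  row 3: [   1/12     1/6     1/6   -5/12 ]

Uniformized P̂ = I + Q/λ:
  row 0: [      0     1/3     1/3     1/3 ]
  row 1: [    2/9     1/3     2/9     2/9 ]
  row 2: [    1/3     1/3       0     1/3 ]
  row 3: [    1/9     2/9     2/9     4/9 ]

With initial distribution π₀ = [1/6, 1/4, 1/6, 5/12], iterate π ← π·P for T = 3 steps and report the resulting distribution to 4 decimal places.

π = [0.1680, 0.2955, 0.1980, 0.3385]

t=0: π = [0.1667, 0.2500, 0.1667, 0.4167]
t=1: π = [0.1574, 0.2870, 0.2037, 0.3519]
t=2: π = [0.1708, 0.2942, 0.1944, 0.3405]
t=3: π = [0.1680, 0.2955, 0.1980, 0.3385]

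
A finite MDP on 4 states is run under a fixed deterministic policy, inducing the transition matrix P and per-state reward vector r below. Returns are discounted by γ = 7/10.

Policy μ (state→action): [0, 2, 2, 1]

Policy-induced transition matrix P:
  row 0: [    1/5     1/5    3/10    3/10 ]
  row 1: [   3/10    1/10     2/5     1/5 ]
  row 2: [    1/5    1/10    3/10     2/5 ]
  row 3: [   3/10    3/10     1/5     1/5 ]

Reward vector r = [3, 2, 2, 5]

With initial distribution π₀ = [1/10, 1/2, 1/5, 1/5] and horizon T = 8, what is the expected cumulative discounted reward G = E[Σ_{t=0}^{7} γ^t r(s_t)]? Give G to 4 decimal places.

G = 9.2849

t=0: π = [0.1000, 0.5000, 0.2000, 0.2000], E[r] = 2.7000, γ^t·E[r] = 2.700000, running G = 2.700000
t=1: π = [0.2700, 0.1500, 0.3300, 0.2500], E[r] = 3.0200, γ^t·E[r] = 2.114000, running G = 4.814000
t=2: π = [0.2400, 0.1770, 0.2900, 0.2930], E[r] = 3.1190, γ^t·E[r] = 1.528310, running G = 6.342310
t=3: π = [0.2470, 0.1826, 0.2884, 0.2820], E[r] = 3.0930, γ^t·E[r] = 1.060899, running G = 7.403209
t=4: π = [0.2465, 0.1811, 0.2901, 0.2824], E[r] = 3.0936, γ^t·E[r] = 0.742773, running G = 8.145982
t=5: π = [0.2463, 0.1811, 0.2899, 0.2827], E[r] = 3.0943, γ^t·E[r] = 0.520063, running G = 8.666045
t=6: π = [0.2464, 0.1812, 0.2898, 0.2826], E[r] = 3.0942, γ^t·E[r] = 0.364030, running G = 9.030075
t=7: π = [0.2464, 0.1812, 0.2899, 0.2826], E[r] = 3.0942, γ^t·E[r] = 0.254821, running G = 9.284896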